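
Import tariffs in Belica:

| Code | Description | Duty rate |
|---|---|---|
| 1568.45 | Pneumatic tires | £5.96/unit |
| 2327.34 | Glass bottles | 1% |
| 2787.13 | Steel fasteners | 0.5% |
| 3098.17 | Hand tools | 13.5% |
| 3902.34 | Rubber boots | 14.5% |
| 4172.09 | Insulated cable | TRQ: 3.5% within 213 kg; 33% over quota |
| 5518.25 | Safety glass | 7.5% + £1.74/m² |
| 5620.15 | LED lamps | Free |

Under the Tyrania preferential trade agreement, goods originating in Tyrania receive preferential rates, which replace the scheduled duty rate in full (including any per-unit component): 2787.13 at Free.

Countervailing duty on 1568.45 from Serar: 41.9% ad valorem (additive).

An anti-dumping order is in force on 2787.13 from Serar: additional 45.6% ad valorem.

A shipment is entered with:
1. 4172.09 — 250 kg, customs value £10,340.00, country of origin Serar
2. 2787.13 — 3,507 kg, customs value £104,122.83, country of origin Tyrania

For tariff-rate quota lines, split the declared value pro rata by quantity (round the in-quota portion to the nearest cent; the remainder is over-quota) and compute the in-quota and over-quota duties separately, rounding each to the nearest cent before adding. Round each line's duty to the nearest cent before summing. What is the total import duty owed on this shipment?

£813.35

Line 1 (4172.09, Serar, 250 kg, £10,340.00):
Code 4172.09 is under a tariff-rate quota (threshold 213 kg). In-quota: 213 kg at 3.5%; over-quota: 37 kg at 33%.
Pro-rata value split: in-quota = £10,340.00 × 213/250 = £8,809.68; over-quota = £10,340.00 − £8,809.68 = £1,530.32.
In-quota duty = £8,809.68 × 3.5% = £308.34. Over-quota duty = £1,530.32 × 33% = £505.01.
Line duty = £308.34 + £505.01 = £813.35.
Line 2 (2787.13, Tyrania, 3,507 kg, £104,122.83):
Base rate for 2787.13 is 0.5%.
Origin Tyrania qualifies under the Belica–Tyrania agreement and 2787.13 is covered: preferential rate Free applies instead.
The additional-duty order on 2787.13 targets Serar, not Tyrania; it does not apply.
Duty = £104,122.83 × 0% = £0.00.
Total = £813.35 + £0.00 = £813.35.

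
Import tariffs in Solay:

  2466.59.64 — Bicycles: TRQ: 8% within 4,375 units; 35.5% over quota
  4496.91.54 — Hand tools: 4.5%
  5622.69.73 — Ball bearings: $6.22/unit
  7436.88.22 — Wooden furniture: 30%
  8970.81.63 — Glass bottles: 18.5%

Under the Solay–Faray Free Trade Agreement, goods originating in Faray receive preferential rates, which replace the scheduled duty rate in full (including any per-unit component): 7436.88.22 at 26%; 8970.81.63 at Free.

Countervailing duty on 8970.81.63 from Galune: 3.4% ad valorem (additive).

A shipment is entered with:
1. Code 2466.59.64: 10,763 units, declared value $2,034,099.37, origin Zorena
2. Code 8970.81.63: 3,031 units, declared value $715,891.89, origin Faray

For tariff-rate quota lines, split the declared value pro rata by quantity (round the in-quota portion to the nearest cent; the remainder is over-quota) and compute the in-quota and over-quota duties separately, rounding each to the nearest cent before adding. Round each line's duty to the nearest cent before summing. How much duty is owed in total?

Line 1 (2466.59.64, Zorena, 10,763 units, $2,034,099.37):
Code 2466.59.64 is under a tariff-rate quota (threshold 4,375 units). In-quota: 4,375 units at 8%; over-quota: 6,388 units at 35.5%.
Pro-rata value split: in-quota = $2,034,099.37 × 4,375/10,763 = $826,831.25; over-quota = $2,034,099.37 − $826,831.25 = $1,207,268.12.
In-quota duty = $826,831.25 × 8% = $66,146.50. Over-quota duty = $1,207,268.12 × 35.5% = $428,580.18.
Line duty = $66,146.50 + $428,580.18 = $494,726.68.
Line 2 (8970.81.63, Faray, 3,031 units, $715,891.89):
Base rate for 8970.81.63 is 18.5%.
Origin Faray qualifies under the Solay–Faray agreement and 8970.81.63 is covered: preferential rate Free applies instead.
The additional-duty order on 8970.81.63 targets Galune, not Faray; it does not apply.
Duty = $715,891.89 × 0% = $0.00.
Total = $494,726.68 + $0.00 = $494,726.68.

$494,726.68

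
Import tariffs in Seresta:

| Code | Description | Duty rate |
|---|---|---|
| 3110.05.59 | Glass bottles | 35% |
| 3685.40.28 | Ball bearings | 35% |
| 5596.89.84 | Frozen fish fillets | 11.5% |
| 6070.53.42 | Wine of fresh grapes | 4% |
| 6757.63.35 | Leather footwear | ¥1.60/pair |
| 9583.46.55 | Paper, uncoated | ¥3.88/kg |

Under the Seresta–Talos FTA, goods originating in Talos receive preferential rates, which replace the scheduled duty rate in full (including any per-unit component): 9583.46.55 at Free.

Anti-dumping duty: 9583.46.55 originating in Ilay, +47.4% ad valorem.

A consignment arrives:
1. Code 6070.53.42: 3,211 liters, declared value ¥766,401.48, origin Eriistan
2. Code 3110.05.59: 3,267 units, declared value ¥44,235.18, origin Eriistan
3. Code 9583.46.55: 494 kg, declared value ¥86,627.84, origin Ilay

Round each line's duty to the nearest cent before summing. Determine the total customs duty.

¥89,116.69

Line 1 (6070.53.42, Eriistan, 3,211 liters, ¥766,401.48):
Base rate for 6070.53.42 is 4%.
Duty = ¥766,401.48 × 4% = ¥30,656.06.
Line 2 (3110.05.59, Eriistan, 3,267 units, ¥44,235.18):
Base rate for 3110.05.59 is 35%.
Duty = ¥44,235.18 × 35% = ¥15,482.31.
Line 3 (9583.46.55, Ilay, 494 kg, ¥86,627.84):
Base rate for 9583.46.55 is ¥3.88/kg.
9583.46.55 has an FTA preferential rate, but origin Ilay is not Talos; base rate stands.
Additional duty on 9583.46.55 from Ilay: +47.4% ad valorem. Applied ad valorem rate = 47.4%.
Duty = ¥86,627.84 × 47.4% + 494 × ¥3.88 = ¥42,978.32.
Total = ¥30,656.06 + ¥15,482.31 + ¥42,978.32 = ¥89,116.69.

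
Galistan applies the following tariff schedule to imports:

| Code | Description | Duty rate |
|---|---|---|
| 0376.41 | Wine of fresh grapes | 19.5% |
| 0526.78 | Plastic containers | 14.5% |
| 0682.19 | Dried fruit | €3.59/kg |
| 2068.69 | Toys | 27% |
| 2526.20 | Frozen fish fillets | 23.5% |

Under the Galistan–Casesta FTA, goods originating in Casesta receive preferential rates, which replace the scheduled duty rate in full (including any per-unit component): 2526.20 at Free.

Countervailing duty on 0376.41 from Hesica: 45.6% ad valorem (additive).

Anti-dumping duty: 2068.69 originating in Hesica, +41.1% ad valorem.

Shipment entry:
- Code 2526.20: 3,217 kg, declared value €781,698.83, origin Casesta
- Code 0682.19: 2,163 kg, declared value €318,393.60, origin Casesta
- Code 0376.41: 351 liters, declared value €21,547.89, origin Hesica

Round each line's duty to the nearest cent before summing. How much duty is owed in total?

€21,792.85

Line 1 (2526.20, Casesta, 3,217 kg, €781,698.83):
Base rate for 2526.20 is 23.5%.
Origin Casesta qualifies under the Galistan–Casesta agreement and 2526.20 is covered: preferential rate Free applies instead.
Duty = €781,698.83 × 0% = €0.00.
Line 2 (0682.19, Casesta, 2,163 kg, €318,393.60):
Base rate for 0682.19 is €3.59/kg.
Origin Casesta is the FTA partner but 0682.19 is not on the preference list; base rate stands.
Duty = 2,163 × €3.59 = €7,765.17.
Line 3 (0376.41, Hesica, 351 liters, €21,547.89):
Base rate for 0376.41 is 19.5%.
Additional duty on 0376.41 from Hesica: +45.6%. Applied ad valorem rate: 19.5% + 45.6% = 65.1%.
Duty = €21,547.89 × 65.1% = €14,027.68.
Total = €0.00 + €7,765.17 + €14,027.68 = €21,792.85.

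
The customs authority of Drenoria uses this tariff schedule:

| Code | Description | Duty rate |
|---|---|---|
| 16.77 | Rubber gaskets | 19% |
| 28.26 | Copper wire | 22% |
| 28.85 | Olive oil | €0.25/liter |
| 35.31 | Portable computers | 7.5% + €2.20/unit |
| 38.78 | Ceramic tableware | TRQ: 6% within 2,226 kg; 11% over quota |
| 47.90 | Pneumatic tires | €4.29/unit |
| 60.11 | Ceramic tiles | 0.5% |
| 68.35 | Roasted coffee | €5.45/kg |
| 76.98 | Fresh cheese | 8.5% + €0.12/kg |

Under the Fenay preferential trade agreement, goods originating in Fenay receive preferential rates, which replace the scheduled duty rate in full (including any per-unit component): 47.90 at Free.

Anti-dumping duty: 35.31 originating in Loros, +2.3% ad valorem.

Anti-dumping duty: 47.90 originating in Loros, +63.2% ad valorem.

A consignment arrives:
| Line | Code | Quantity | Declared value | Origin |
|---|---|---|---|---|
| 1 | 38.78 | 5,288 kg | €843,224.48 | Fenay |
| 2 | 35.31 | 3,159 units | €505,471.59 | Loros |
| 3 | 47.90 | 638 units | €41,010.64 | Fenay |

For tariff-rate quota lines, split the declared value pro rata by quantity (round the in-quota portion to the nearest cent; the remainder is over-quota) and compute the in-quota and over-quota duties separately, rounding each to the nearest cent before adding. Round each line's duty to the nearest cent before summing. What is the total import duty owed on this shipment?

€131,492.82

Line 1 (38.78, Fenay, 5,288 kg, €843,224.48):
Code 38.78 is under a tariff-rate quota (threshold 2,226 kg). In-quota: 2,226 kg at 6%; over-quota: 3,062 kg at 11%.
Pro-rata value split: in-quota = €843,224.48 × 2,226/5,288 = €354,957.96; over-quota = €843,224.48 − €354,957.96 = €488,266.52.
In-quota duty = €354,957.96 × 6% = €21,297.48. Over-quota duty = €488,266.52 × 11% = €53,709.32.
Line duty = €21,297.48 + €53,709.32 = €75,006.80.
Line 2 (35.31, Loros, 3,159 units, €505,471.59):
Base rate for 35.31 is 7.5% + €2.20/unit.
Additional duty on 35.31 from Loros: +2.3%. Applied ad valorem rate: 7.5% + 2.3% = 9.8%.
Duty = €505,471.59 × 9.8% + 3,159 × €2.20 = €56,486.02.
Line 3 (47.90, Fenay, 638 units, €41,010.64):
Base rate for 47.90 is €4.29/unit.
Origin Fenay qualifies under the Drenoria–Fenay agreement and 47.90 is covered: preferential rate Free applies instead.
The additional-duty order on 47.90 targets Loros, not Fenay; it does not apply.
Duty = €41,010.64 × 0% = €0.00.
Total = €75,006.80 + €56,486.02 + €0.00 = €131,492.82.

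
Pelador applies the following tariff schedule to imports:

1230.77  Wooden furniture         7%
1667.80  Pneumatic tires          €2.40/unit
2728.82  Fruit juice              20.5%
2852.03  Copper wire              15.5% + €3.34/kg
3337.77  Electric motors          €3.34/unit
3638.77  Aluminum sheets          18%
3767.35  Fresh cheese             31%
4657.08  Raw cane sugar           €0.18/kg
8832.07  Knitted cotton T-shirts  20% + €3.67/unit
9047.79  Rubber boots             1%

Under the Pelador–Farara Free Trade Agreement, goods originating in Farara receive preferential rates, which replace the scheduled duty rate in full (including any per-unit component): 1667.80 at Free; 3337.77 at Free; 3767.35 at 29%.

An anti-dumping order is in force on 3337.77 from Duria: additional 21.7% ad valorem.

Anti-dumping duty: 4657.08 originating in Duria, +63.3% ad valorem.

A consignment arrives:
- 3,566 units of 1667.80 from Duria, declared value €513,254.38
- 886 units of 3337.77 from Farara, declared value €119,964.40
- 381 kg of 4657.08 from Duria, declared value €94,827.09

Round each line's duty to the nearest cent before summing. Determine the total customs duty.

€68,652.53

Line 1 (1667.80, Duria, 3,566 units, €513,254.38):
Base rate for 1667.80 is €2.40/unit.
1667.80 has an FTA preferential rate, but origin Duria is not Farara; base rate stands.
Duty = 3,566 × €2.40 = €8,558.40.
Line 2 (3337.77, Farara, 886 units, €119,964.40):
Base rate for 3337.77 is €3.34/unit.
Origin Farara qualifies under the Pelador–Farara agreement and 3337.77 is covered: preferential rate Free applies instead.
The additional-duty order on 3337.77 targets Duria, not Farara; it does not apply.
Duty = €119,964.40 × 0% = €0.00.
Line 3 (4657.08, Duria, 381 kg, €94,827.09):
Base rate for 4657.08 is €0.18/kg.
Additional duty on 4657.08 from Duria: +63.3% ad valorem. Applied ad valorem rate = 63.3%.
Duty = €94,827.09 × 63.3% + 381 × €0.18 = €60,094.13.
Total = €8,558.40 + €0.00 + €60,094.13 = €68,652.53.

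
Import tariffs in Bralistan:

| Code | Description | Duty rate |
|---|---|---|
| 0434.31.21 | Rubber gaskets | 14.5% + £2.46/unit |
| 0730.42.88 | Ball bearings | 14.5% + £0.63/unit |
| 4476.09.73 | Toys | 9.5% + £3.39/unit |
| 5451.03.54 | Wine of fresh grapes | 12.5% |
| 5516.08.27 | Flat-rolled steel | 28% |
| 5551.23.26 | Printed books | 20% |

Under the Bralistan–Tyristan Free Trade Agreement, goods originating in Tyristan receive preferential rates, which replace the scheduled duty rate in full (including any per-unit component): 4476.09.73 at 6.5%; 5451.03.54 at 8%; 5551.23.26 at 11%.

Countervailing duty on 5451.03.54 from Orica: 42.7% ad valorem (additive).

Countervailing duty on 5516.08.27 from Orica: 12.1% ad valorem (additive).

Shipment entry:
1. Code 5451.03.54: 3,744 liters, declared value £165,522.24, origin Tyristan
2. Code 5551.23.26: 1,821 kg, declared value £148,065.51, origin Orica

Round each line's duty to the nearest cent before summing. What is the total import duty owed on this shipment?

Line 1 (5451.03.54, Tyristan, 3,744 liters, £165,522.24):
Base rate for 5451.03.54 is 12.5%.
Origin Tyristan qualifies under the Bralistan–Tyristan agreement and 5451.03.54 is covered: preferential rate 8% applies instead.
The additional-duty order on 5451.03.54 targets Orica, not Tyristan; it does not apply.
Duty = £165,522.24 × 8% = £13,241.78.
Line 2 (5551.23.26, Orica, 1,821 kg, £148,065.51):
Base rate for 5551.23.26 is 20%.
5551.23.26 has an FTA preferential rate, but origin Orica is not Tyristan; base rate stands.
Duty = £148,065.51 × 20% = £29,613.10.
Total = £13,241.78 + £29,613.10 = £42,854.88.

£42,854.88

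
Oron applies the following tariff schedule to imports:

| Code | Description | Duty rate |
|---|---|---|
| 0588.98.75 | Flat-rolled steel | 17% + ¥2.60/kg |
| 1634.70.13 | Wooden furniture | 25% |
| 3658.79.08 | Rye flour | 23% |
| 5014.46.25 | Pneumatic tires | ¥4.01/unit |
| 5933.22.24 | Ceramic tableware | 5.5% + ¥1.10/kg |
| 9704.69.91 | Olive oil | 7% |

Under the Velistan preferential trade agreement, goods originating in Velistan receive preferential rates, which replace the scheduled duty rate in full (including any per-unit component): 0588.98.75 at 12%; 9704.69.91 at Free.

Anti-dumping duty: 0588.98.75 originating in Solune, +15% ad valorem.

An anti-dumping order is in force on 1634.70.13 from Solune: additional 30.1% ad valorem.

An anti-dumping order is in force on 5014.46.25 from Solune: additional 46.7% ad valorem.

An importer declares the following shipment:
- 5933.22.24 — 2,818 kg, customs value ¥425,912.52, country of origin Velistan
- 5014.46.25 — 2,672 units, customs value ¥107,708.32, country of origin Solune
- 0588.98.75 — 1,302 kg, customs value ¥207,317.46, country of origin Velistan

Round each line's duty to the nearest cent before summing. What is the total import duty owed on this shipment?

¥112,417.60

Line 1 (5933.22.24, Velistan, 2,818 kg, ¥425,912.52):
Base rate for 5933.22.24 is 5.5% + ¥1.10/kg.
Origin Velistan is the FTA partner but 5933.22.24 is not on the preference list; base rate stands.
Duty = ¥425,912.52 × 5.5% + 2,818 × ¥1.10 = ¥26,524.99.
Line 2 (5014.46.25, Solune, 2,672 units, ¥107,708.32):
Base rate for 5014.46.25 is ¥4.01/unit.
Additional duty on 5014.46.25 from Solune: +46.7% ad valorem. Applied ad valorem rate = 46.7%.
Duty = ¥107,708.32 × 46.7% + 2,672 × ¥4.01 = ¥61,014.51.
Line 3 (0588.98.75, Velistan, 1,302 kg, ¥207,317.46):
Base rate for 0588.98.75 is 17% + ¥2.60/kg.
Origin Velistan qualifies under the Oron–Velistan agreement and 0588.98.75 is covered: preferential rate 12% applies instead.
The additional-duty order on 0588.98.75 targets Solune, not Velistan; it does not apply.
Duty = ¥207,317.46 × 12% = ¥24,878.10.
Total = ¥26,524.99 + ¥61,014.51 + ¥24,878.10 = ¥112,417.60.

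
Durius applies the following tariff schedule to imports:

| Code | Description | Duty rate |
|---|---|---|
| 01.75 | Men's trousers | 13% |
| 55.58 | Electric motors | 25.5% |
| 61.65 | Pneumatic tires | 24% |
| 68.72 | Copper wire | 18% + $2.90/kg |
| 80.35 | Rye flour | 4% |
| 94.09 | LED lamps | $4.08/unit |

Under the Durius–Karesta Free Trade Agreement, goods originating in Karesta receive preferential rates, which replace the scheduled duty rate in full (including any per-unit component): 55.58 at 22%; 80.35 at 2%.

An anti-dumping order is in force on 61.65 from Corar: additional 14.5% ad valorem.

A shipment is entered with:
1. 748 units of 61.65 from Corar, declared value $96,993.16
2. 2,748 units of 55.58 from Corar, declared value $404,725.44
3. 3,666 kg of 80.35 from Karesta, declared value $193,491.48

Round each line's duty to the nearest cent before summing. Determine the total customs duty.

Line 1 (61.65, Corar, 748 units, $96,993.16):
Base rate for 61.65 is 24%.
Additional duty on 61.65 from Corar: +14.5%. Applied ad valorem rate: 24% + 14.5% = 38.5%.
Duty = $96,993.16 × 38.5% = $37,342.37.
Line 2 (55.58, Corar, 2,748 units, $404,725.44):
Base rate for 55.58 is 25.5%.
55.58 has an FTA preferential rate, but origin Corar is not Karesta; base rate stands.
Duty = $404,725.44 × 25.5% = $103,204.99.
Line 3 (80.35, Karesta, 3,666 kg, $193,491.48):
Base rate for 80.35 is 4%.
Origin Karesta qualifies under the Durius–Karesta agreement and 80.35 is covered: preferential rate 2% applies instead.
Duty = $193,491.48 × 2% = $3,869.83.
Total = $37,342.37 + $103,204.99 + $3,869.83 = $144,417.19.

$144,417.19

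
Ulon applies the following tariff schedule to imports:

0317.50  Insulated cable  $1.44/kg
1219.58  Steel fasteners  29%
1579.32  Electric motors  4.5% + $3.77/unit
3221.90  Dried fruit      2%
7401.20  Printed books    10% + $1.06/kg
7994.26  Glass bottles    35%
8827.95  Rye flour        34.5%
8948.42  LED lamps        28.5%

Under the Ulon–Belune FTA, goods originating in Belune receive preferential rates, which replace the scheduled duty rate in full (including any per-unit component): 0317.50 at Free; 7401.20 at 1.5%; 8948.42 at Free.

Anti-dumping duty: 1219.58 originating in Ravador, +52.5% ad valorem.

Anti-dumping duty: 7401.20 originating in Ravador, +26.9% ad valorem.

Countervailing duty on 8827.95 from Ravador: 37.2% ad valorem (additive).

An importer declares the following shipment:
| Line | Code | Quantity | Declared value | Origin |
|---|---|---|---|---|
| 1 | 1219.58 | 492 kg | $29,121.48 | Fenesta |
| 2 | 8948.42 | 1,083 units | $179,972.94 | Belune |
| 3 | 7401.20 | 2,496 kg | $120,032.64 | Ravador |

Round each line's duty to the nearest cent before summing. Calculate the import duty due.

$55,383.03

Line 1 (1219.58, Fenesta, 492 kg, $29,121.48):
Base rate for 1219.58 is 29%.
The additional-duty order on 1219.58 targets Ravador, not Fenesta; it does not apply.
Duty = $29,121.48 × 29% = $8,445.23.
Line 2 (8948.42, Belune, 1,083 units, $179,972.94):
Base rate for 8948.42 is 28.5%.
Origin Belune qualifies under the Ulon–Belune agreement and 8948.42 is covered: preferential rate Free applies instead.
Duty = $179,972.94 × 0% = $0.00.
Line 3 (7401.20, Ravador, 2,496 kg, $120,032.64):
Base rate for 7401.20 is 10% + $1.06/kg.
7401.20 has an FTA preferential rate, but origin Ravador is not Belune; base rate stands.
Additional duty on 7401.20 from Ravador: +26.9%. Applied ad valorem rate: 10% + 26.9% = 36.9%.
Duty = $120,032.64 × 36.9% + 2,496 × $1.06 = $46,937.80.
Total = $8,445.23 + $0.00 + $46,937.80 = $55,383.03.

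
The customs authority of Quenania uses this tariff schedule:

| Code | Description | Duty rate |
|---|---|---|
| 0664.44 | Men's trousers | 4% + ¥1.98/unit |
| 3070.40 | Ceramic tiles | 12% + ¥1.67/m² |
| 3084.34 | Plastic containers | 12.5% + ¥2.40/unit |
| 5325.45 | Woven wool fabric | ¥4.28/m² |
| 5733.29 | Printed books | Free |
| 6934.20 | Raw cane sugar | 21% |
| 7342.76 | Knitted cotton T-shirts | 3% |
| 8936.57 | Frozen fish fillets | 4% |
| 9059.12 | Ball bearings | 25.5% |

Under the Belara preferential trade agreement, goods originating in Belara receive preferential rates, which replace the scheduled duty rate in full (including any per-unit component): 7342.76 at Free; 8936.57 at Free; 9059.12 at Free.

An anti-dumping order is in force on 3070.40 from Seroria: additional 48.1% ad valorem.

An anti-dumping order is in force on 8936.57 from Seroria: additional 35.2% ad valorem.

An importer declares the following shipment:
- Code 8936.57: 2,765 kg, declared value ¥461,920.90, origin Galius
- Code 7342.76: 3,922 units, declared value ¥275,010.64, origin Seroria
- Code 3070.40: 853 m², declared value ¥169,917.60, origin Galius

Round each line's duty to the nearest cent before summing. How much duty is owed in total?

Line 1 (8936.57, Galius, 2,765 kg, ¥461,920.90):
Base rate for 8936.57 is 4%.
8936.57 has an FTA preferential rate, but origin Galius is not Belara; base rate stands.
The additional-duty order on 8936.57 targets Seroria, not Galius; it does not apply.
Duty = ¥461,920.90 × 4% = ¥18,476.84.
Line 2 (7342.76, Seroria, 3,922 units, ¥275,010.64):
Base rate for 7342.76 is 3%.
7342.76 has an FTA preferential rate, but origin Seroria is not Belara; base rate stands.
Duty = ¥275,010.64 × 3% = ¥8,250.32.
Line 3 (3070.40, Galius, 853 m², ¥169,917.60):
Base rate for 3070.40 is 12% + ¥1.67/m².
The additional-duty order on 3070.40 targets Seroria, not Galius; it does not apply.
Duty = ¥169,917.60 × 12% + 853 × ¥1.67 = ¥21,814.62.
Total = ¥18,476.84 + ¥8,250.32 + ¥21,814.62 = ¥48,541.78.

¥48,541.78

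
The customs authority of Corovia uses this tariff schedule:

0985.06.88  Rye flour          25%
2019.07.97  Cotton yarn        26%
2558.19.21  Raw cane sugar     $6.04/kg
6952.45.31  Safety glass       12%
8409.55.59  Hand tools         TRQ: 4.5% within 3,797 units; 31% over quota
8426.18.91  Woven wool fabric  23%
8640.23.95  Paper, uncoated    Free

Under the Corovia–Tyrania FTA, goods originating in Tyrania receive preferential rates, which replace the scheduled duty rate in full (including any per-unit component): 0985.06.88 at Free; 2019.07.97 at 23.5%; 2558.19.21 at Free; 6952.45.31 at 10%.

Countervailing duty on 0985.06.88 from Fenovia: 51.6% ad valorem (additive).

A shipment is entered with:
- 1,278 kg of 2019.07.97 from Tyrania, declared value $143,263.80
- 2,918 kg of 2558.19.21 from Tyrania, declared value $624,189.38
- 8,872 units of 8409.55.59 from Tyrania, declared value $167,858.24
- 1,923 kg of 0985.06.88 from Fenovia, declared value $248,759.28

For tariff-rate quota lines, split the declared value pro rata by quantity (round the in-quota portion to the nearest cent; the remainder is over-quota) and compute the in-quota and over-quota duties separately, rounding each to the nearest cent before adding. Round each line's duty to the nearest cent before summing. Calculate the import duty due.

$257,215.26

Line 1 (2019.07.97, Tyrania, 1,278 kg, $143,263.80):
Base rate for 2019.07.97 is 26%.
Origin Tyrania qualifies under the Corovia–Tyrania agreement and 2019.07.97 is covered: preferential rate 23.5% applies instead.
Duty = $143,263.80 × 23.5% = $33,666.99.
Line 2 (2558.19.21, Tyrania, 2,918 kg, $624,189.38):
Base rate for 2558.19.21 is $6.04/kg.
Origin Tyrania qualifies under the Corovia–Tyrania agreement and 2558.19.21 is covered: preferential rate Free applies instead.
Duty = $624,189.38 × 0% = $0.00.
Line 3 (8409.55.59, Tyrania, 8,872 units, $167,858.24):
Code 8409.55.59 is under a tariff-rate quota (threshold 3,797 units). In-quota: 3,797 units at 4.5%; over-quota: 5,075 units at 31%.
Pro-rata value split: in-quota = $167,858.24 × 3,797/8,872 = $71,839.24; over-quota = $167,858.24 − $71,839.24 = $96,019.00.
In-quota duty = $71,839.24 × 4.5% = $3,232.77. Over-quota duty = $96,019.00 × 31% = $29,765.89.
Line duty = $3,232.77 + $29,765.89 = $32,998.66.
Line 4 (0985.06.88, Fenovia, 1,923 kg, $248,759.28):
Base rate for 0985.06.88 is 25%.
0985.06.88 has an FTA preferential rate, but origin Fenovia is not Tyrania; base rate stands.
Additional duty on 0985.06.88 from Fenovia: +51.6%. Applied ad valorem rate: 25% + 51.6% = 76.6%.
Duty = $248,759.28 × 76.6% = $190,549.61.
Total = $33,666.99 + $0.00 + $32,998.66 + $190,549.61 = $257,215.26.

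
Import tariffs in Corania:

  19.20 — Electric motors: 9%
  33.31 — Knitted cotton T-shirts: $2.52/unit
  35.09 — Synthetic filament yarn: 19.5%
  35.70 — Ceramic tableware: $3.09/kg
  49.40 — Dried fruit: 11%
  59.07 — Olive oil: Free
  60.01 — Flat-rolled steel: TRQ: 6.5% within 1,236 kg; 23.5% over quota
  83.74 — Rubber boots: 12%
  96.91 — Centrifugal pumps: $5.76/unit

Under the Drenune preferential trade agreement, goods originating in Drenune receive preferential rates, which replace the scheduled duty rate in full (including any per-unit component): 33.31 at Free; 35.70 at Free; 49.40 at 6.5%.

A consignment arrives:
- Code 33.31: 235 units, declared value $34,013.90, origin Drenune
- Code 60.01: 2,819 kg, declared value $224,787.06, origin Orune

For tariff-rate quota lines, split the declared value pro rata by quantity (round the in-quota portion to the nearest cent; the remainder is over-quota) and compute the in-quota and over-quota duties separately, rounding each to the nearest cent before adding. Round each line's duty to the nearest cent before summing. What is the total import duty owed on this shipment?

Line 1 (33.31, Drenune, 235 units, $34,013.90):
Base rate for 33.31 is $2.52/unit.
Origin Drenune qualifies under the Corania–Drenune agreement and 33.31 is covered: preferential rate Free applies instead.
Duty = $34,013.90 × 0% = $0.00.
Line 2 (60.01, Orune, 2,819 kg, $224,787.06):
Code 60.01 is under a tariff-rate quota (threshold 1,236 kg). In-quota: 1,236 kg at 6.5%; over-quota: 1,583 kg at 23.5%.
Pro-rata value split: in-quota = $224,787.06 × 1,236/2,819 = $98,558.64; over-quota = $224,787.06 − $98,558.64 = $126,228.42.
In-quota duty = $98,558.64 × 6.5% = $6,406.31. Over-quota duty = $126,228.42 × 23.5% = $29,663.68.
Line duty = $6,406.31 + $29,663.68 = $36,069.99.
Total = $0.00 + $36,069.99 = $36,069.99.

$36,069.99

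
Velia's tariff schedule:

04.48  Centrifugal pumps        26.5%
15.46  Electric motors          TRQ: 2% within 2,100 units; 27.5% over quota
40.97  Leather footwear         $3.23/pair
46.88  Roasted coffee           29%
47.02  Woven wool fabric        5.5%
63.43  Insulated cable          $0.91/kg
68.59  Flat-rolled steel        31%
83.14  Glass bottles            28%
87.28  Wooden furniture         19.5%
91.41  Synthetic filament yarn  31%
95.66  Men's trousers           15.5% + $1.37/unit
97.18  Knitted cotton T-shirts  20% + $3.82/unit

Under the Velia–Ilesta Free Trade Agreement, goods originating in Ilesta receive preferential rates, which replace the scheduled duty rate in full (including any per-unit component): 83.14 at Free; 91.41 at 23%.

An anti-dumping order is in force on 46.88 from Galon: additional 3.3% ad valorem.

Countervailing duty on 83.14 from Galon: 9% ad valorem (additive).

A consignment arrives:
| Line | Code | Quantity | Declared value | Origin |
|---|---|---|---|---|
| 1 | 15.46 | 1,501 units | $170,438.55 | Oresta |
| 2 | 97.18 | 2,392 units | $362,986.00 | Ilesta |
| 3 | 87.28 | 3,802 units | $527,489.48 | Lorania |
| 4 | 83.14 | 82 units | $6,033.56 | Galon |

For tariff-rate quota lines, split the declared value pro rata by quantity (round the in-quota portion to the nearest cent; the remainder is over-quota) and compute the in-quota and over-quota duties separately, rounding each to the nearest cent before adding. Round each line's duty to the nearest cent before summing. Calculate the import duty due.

Line 1 (15.46, Oresta, 1,501 units, $170,438.55):
Code 15.46 is under a tariff-rate quota (threshold 2,100 units). Quantity 1,501 units is within the quota, so the in-quota rate 2% applies to the full value.
Duty = $170,438.55 × 2% = $3,408.77.
Line 2 (97.18, Ilesta, 2,392 units, $362,986.00):
Base rate for 97.18 is 20% + $3.82/unit.
Origin Ilesta is the FTA partner but 97.18 is not on the preference list; base rate stands.
Duty = $362,986.00 × 20% + 2,392 × $3.82 = $81,734.64.
Line 3 (87.28, Lorania, 3,802 units, $527,489.48):
Base rate for 87.28 is 19.5%.
Duty = $527,489.48 × 19.5% = $102,860.45.
Line 4 (83.14, Galon, 82 units, $6,033.56):
Base rate for 83.14 is 28%.
83.14 has an FTA preferential rate, but origin Galon is not Ilesta; base rate stands.
Additional duty on 83.14 from Galon: +9%. Applied ad valorem rate: 28% + 9% = 37%.
Duty = $6,033.56 × 37% = $2,232.42.
Total = $3,408.77 + $81,734.64 + $102,860.45 + $2,232.42 = $190,236.28.

$190,236.28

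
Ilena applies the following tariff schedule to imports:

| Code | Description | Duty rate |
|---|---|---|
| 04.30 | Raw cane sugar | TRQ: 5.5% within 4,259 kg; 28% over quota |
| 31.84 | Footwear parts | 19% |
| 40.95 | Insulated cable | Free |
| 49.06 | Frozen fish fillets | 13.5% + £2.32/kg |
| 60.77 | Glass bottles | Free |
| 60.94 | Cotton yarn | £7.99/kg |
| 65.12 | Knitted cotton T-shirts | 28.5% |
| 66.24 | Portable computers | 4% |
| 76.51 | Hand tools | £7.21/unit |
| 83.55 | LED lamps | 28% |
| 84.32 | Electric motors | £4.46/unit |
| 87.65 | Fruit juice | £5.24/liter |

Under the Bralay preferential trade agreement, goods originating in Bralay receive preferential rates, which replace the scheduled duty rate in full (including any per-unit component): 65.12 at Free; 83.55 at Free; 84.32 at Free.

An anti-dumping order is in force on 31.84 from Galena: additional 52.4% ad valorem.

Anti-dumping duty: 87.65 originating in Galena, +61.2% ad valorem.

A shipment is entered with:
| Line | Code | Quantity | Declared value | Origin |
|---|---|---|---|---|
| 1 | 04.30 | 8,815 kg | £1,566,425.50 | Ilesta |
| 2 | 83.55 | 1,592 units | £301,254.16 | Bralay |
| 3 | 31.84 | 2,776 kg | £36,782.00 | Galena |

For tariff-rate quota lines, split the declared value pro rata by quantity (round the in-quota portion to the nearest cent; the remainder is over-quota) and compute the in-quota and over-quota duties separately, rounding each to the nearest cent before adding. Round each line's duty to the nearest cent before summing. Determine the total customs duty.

Line 1 (04.30, Ilesta, 8,815 kg, £1,566,425.50):
Code 04.30 is under a tariff-rate quota (threshold 4,259 kg). In-quota: 4,259 kg at 5.5%; over-quota: 4,556 kg at 28%.
Pro-rata value split: in-quota = £1,566,425.50 × 4,259/8,815 = £756,824.30; over-quota = £1,566,425.50 − £756,824.30 = £809,601.20.
In-quota duty = £756,824.30 × 5.5% = £41,625.34. Over-quota duty = £809,601.20 × 28% = £226,688.34.
Line duty = £41,625.34 + £226,688.34 = £268,313.68.
Line 2 (83.55, Bralay, 1,592 units, £301,254.16):
Base rate for 83.55 is 28%.
Origin Bralay qualifies under the Ilena–Bralay agreement and 83.55 is covered: preferential rate Free applies instead.
Duty = £301,254.16 × 0% = £0.00.
Line 3 (31.84, Galena, 2,776 kg, £36,782.00):
Base rate for 31.84 is 19%.
Additional duty on 31.84 from Galena: +52.4%. Applied ad valorem rate: 19% + 52.4% = 71.4%.
Duty = £36,782.00 × 71.4% = £26,262.35.
Total = £268,313.68 + £0.00 + £26,262.35 = £294,576.03.

£294,576.03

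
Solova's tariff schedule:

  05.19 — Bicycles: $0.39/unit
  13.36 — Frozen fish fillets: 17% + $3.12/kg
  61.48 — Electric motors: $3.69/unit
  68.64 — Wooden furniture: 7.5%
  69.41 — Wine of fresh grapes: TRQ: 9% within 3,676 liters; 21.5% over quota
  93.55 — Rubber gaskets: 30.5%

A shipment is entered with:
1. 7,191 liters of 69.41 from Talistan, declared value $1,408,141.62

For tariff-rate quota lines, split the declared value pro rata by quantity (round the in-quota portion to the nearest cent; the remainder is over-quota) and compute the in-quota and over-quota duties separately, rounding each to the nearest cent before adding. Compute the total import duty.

Line 1 (69.41, Talistan, 7,191 liters, $1,408,141.62):
Code 69.41 is under a tariff-rate quota (threshold 3,676 liters). In-quota: 3,676 liters at 9%; over-quota: 3,515 liters at 21.5%.
Pro-rata value split: in-quota = $1,408,141.62 × 3,676/7,191 = $719,834.32; over-quota = $1,408,141.62 − $719,834.32 = $688,307.30.
In-quota duty = $719,834.32 × 9% = $64,785.09. Over-quota duty = $688,307.30 × 21.5% = $147,986.07.
Line duty = $64,785.09 + $147,986.07 = $212,771.16.

$212,771.16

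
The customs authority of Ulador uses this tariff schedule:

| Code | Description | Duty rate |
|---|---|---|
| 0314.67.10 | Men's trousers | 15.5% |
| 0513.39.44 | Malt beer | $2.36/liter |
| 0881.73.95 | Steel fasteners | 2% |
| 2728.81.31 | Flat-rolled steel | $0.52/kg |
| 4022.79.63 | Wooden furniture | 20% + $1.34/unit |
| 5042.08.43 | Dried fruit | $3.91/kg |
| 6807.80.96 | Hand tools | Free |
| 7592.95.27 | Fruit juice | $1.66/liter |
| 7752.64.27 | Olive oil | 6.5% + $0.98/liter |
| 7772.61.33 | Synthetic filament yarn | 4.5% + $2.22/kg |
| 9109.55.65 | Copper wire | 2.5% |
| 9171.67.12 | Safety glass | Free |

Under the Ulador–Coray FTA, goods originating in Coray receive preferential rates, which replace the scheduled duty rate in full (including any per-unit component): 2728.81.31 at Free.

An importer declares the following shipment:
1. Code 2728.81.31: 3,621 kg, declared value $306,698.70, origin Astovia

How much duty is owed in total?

$1,882.92

Line 1 (2728.81.31, Astovia, 3,621 kg, $306,698.70):
Base rate for 2728.81.31 is $0.52/kg.
2728.81.31 has an FTA preferential rate, but origin Astovia is not Coray; base rate stands.
Duty = 3,621 × $0.52 = $1,882.92.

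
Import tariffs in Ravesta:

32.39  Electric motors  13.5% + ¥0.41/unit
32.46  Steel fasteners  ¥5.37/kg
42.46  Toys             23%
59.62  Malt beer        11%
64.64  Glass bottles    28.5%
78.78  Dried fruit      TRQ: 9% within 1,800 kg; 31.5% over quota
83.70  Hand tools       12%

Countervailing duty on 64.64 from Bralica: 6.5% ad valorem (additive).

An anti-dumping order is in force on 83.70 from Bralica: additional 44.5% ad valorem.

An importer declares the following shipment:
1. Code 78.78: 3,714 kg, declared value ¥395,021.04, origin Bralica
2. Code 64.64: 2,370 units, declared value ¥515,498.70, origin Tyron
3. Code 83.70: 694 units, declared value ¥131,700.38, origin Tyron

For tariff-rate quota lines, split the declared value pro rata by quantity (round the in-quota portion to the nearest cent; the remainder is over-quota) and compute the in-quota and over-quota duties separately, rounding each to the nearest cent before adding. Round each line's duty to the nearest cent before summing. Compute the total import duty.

Line 1 (78.78, Bralica, 3,714 kg, ¥395,021.04):
Code 78.78 is under a tariff-rate quota (threshold 1,800 kg). In-quota: 1,800 kg at 9%; over-quota: 1,914 kg at 31.5%.
Pro-rata value split: in-quota = ¥395,021.04 × 1,800/3,714 = ¥191,448.00; over-quota = ¥395,021.04 − ¥191,448.00 = ¥203,573.04.
In-quota duty = ¥191,448.00 × 9% = ¥17,230.32. Over-quota duty = ¥203,573.04 × 31.5% = ¥64,125.51.
Line duty = ¥17,230.32 + ¥64,125.51 = ¥81,355.83.
Line 2 (64.64, Tyron, 2,370 units, ¥515,498.70):
Base rate for 64.64 is 28.5%.
The additional-duty order on 64.64 targets Bralica, not Tyron; it does not apply.
Duty = ¥515,498.70 × 28.5% = ¥146,917.13.
Line 3 (83.70, Tyron, 694 units, ¥131,700.38):
Base rate for 83.70 is 12%.
The additional-duty order on 83.70 targets Bralica, not Tyron; it does not apply.
Duty = ¥131,700.38 × 12% = ¥15,804.05.
Total = ¥81,355.83 + ¥146,917.13 + ¥15,804.05 = ¥244,077.01.

¥244,077.01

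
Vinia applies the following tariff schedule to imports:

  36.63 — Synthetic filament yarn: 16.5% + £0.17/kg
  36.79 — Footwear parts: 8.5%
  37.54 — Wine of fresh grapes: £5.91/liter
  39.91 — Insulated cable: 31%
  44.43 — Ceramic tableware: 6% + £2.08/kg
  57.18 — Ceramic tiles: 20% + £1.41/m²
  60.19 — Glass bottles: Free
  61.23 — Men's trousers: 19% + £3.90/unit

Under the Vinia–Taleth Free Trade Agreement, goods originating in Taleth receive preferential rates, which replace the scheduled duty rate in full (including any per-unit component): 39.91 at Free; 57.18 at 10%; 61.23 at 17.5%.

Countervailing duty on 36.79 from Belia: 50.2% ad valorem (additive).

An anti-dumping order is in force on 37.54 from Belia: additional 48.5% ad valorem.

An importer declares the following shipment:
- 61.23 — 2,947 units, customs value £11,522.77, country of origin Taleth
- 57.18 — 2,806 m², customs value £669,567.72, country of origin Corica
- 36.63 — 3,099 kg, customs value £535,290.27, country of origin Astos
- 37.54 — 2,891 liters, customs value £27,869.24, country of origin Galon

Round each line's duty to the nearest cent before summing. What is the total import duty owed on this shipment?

£245,822.01

Line 1 (61.23, Taleth, 2,947 units, £11,522.77):
Base rate for 61.23 is 19% + £3.90/unit.
Origin Taleth qualifies under the Vinia–Taleth agreement and 61.23 is covered: preferential rate 17.5% applies instead.
Duty = £11,522.77 × 17.5% = £2,016.48.
Line 2 (57.18, Corica, 2,806 m², £669,567.72):
Base rate for 57.18 is 20% + £1.41/m².
57.18 has an FTA preferential rate, but origin Corica is not Taleth; base rate stands.
Duty = £669,567.72 × 20% + 2,806 × £1.41 = £137,870.00.
Line 3 (36.63, Astos, 3,099 kg, £535,290.27):
Base rate for 36.63 is 16.5% + £0.17/kg.
Duty = £535,290.27 × 16.5% + 3,099 × £0.17 = £88,849.72.
Line 4 (37.54, Galon, 2,891 liters, £27,869.24):
Base rate for 37.54 is £5.91/liter.
The additional-duty order on 37.54 targets Belia, not Galon; it does not apply.
Duty = 2,891 × £5.91 = £17,085.81.
Total = £2,016.48 + £137,870.00 + £88,849.72 + £17,085.81 = £245,822.01.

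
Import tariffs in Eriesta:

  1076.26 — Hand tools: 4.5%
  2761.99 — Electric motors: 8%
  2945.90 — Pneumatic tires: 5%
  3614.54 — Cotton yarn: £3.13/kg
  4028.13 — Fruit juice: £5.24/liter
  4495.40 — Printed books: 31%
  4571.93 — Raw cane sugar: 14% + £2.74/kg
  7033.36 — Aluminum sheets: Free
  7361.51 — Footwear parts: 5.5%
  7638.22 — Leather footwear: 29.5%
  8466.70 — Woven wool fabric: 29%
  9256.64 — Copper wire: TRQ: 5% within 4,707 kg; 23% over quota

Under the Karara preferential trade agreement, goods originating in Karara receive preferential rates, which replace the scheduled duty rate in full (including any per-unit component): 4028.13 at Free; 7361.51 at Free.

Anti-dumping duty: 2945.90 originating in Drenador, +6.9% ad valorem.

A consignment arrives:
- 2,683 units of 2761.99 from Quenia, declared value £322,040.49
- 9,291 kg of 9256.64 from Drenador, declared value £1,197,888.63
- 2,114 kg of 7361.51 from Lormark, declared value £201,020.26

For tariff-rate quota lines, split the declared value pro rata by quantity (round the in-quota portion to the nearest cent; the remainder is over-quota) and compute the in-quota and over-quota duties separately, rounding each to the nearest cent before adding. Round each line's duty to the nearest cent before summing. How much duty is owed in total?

Line 1 (2761.99, Quenia, 2,683 units, £322,040.49):
Base rate for 2761.99 is 8%.
Duty = £322,040.49 × 8% = £25,763.24.
Line 2 (9256.64, Drenador, 9,291 kg, £1,197,888.63):
Code 9256.64 is under a tariff-rate quota (threshold 4,707 kg). In-quota: 4,707 kg at 5%; over-quota: 4,584 kg at 23%.
Pro-rata value split: in-quota = £1,197,888.63 × 4,707/9,291 = £606,873.51; over-quota = £1,197,888.63 − £606,873.51 = £591,015.12.
In-quota duty = £606,873.51 × 5% = £30,343.68. Over-quota duty = £591,015.12 × 23% = £135,933.48.
Line duty = £30,343.68 + £135,933.48 = £166,277.16.
Line 3 (7361.51, Lormark, 2,114 kg, £201,020.26):
Base rate for 7361.51 is 5.5%.
7361.51 has an FTA preferential rate, but origin Lormark is not Karara; base rate stands.
Duty = £201,020.26 × 5.5% = £11,056.11.
Total = £25,763.24 + £166,277.16 + £11,056.11 = £203,096.51.

£203,096.51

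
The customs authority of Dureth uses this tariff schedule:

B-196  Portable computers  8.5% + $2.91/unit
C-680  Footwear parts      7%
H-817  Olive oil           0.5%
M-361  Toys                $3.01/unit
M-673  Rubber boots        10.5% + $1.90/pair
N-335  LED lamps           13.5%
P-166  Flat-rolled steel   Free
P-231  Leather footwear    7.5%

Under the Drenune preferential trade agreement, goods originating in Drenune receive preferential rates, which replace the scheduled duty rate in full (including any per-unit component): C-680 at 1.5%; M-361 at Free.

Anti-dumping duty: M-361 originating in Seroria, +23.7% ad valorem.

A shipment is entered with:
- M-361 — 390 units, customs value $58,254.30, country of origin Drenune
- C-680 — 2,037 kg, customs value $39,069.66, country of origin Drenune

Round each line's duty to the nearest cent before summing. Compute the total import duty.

Line 1 (M-361, Drenune, 390 units, $58,254.30):
Base rate for M-361 is $3.01/unit.
Origin Drenune qualifies under the Dureth–Drenune agreement and M-361 is covered: preferential rate Free applies instead.
The additional-duty order on M-361 targets Seroria, not Drenune; it does not apply.
Duty = $58,254.30 × 0% = $0.00.
Line 2 (C-680, Drenune, 2,037 kg, $39,069.66):
Base rate for C-680 is 7%.
Origin Drenune qualifies under the Dureth–Drenune agreement and C-680 is covered: preferential rate 1.5% applies instead.
Duty = $39,069.66 × 1.5% = $586.04.
Total = $0.00 + $586.04 = $586.04.

$586.04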